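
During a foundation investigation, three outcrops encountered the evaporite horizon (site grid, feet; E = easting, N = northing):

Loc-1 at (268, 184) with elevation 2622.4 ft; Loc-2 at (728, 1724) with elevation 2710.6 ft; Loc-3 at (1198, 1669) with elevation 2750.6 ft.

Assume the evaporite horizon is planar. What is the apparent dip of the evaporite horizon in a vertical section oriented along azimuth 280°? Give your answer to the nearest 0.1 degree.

4.7°

Two edge vectors: Loc-1→Loc-2 = (460, 1540, 88.2), Loc-1→Loc-3 = (930, 1485, 128.2).
Normal n = (Loc-1→Loc-2) × (Loc-1→Loc-3) = (66451, 23054, -749100).
So ∂z/∂E = −n_x/n_z = 0.08871 and ∂z/∂N = −n_y/n_z = 0.03078.
Unit vector along 280° is (sin 280°, cos 280°) = (-0.9848, 0.1736).
Slope in that direction = a·(-0.9848) + b·(0.1736) = −0.08202.
Apparent dip = arctan|0.08202| = 4.7° (true dip is 5.4°, so apparent ≤ true as expected).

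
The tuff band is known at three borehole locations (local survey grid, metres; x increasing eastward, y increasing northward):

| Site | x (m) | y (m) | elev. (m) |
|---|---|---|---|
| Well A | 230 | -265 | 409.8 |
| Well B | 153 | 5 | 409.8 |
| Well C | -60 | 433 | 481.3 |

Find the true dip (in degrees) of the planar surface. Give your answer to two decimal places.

Two edge vectors: Well A→Well B = (-77, 270, 0), Well A→Well C = (-290, 698, 71.5).
Normal n = (Well A→Well B) × (Well A→Well C) = (19305, 5505.5, 24554).
So ∂z/∂x = −n_x/n_z = −0.78623 and ∂z/∂y = −n_y/n_z = −0.22422.
Gradient magnitude |∇z| = √(a² + b²) = √(0.61815 + 0.05027) = 0.81757.
True dip = arctan(0.81757) = 39.27°, dipping toward ENE (azimuth ≈ 074°).

39.27°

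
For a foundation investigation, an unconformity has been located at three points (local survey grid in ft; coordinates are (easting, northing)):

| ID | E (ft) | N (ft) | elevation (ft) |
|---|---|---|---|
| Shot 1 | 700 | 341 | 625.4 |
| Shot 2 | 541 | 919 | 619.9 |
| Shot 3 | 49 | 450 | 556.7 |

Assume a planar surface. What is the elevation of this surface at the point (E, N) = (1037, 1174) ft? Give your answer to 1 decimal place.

Two edge vectors: Shot 1→Shot 2 = (-159, 578, -5.5), Shot 1→Shot 3 = (-651, 109, -68.7).
Normal n = (Shot 1→Shot 2) × (Shot 1→Shot 3) = (-39109.1, -7342.8, 358947).
So ∂z/∂E = −n_x/n_z = 0.108955 and ∂z/∂N = −n_y/n_z = 0.020457.
Intercept c from Shot 1: 625.4 − 76.27 − 6.98 = 542.16.
At (1037, 1174): z = 113.0 + 24.0 + 542.16 = 679.2 ft.

679.2 ft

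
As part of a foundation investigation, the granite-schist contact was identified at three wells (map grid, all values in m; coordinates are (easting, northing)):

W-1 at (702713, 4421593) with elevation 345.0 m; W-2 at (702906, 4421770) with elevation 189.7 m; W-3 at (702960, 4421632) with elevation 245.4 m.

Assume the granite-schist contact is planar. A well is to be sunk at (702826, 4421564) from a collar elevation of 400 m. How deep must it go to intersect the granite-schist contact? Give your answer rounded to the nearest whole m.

Two edge vectors: W-1→W-2 = (193, 177, -155.3), W-1→W-3 = (247, 39, -99.6).
Normal n = (W-1→W-2) × (W-1→W-3) = (-11572.5, -19136.3, -36192).
So ∂z/∂E = −n_x/n_z = −0.31975298 and ∂z/∂N = −n_y/n_z = −0.52874392.
Intercept c from W-1: 345 + 224694.58 + 2337890.42 = 2562930.00.
At (702826, 4421564): z_contact = −224730.7 − 2337875.1 + 2562930.00 = 324.2 m.
Depth below ground = 400 − 324.2 = 76 m.

76 m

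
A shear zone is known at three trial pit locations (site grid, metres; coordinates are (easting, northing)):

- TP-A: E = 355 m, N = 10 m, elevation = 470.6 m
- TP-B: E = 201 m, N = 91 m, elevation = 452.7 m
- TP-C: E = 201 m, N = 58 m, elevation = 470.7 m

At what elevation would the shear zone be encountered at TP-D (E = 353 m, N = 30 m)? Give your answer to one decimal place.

Two edge vectors: TP-A→TP-B = (-154, 81, -17.9), TP-A→TP-C = (-154, 48, 0.1).
Normal n = (TP-A→TP-B) × (TP-A→TP-C) = (867.3, 2772, 5082).
So ∂z/∂E = −n_x/n_z = −0.17066 and ∂z/∂N = −n_y/n_z = −0.54545.
Intercept c from TP-A: 470.6 + 60.58 + 5.45 = 536.64.
At (353, 30): z = −60.2 − 16.4 + 536.64 = 460.0 m.

460.0 m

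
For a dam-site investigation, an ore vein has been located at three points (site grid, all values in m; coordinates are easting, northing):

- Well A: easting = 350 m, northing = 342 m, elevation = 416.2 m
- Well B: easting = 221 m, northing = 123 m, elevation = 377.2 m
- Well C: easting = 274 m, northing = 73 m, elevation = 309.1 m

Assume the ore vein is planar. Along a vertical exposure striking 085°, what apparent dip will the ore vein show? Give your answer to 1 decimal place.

Let the plane be z = a·easting + b·northing + c.
Well B−Well A: −129a − 219b = −39;  Well C−Well A: −76a − 269b = −107.1.
Solving gives a = −0.71794, b = 0.60098.
Unit vector along 085° is (sin 85°, cos 85°) = (0.9962, 0.0872).
Slope in that direction = a·(0.9962) + b·(0.0872) = −0.66283.
Apparent dip = arctan|0.66283| = 33.5° (true dip is 43.1°, so apparent ≤ true as expected).

33.5°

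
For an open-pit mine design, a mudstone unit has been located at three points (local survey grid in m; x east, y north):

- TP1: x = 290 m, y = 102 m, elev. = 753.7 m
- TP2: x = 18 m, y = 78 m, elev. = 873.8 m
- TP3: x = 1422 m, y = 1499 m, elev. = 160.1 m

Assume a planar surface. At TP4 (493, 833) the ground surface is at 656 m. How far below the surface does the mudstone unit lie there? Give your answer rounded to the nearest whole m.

Let the plane be z = a·x + b·y + c.
TP2−TP1: −272a − 24b = 120.1;  TP3−TP1: 1132a + 1397b = −593.6.
Solving gives a = −0.43517, b = −0.07229.
Then c = 753.7 − a·290 − b·102 = 887.27.
At (493, 833): z_contact = −214.5 − 60.2 + 887.27 = 612.5 m.
Depth below ground = 656 − 612.5 = 43 m.

43 m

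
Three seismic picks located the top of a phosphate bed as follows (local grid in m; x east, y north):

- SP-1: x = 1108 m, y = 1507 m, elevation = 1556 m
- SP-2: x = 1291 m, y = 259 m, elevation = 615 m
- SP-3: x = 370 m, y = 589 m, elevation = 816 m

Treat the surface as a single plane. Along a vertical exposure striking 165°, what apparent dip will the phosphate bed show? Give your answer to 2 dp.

Two edge vectors: SP-1→SP-2 = (183, -1248, -941), SP-1→SP-3 = (-738, -918, -740).
Normal n = (SP-1→SP-2) × (SP-1→SP-3) = (59682, 829878, -1089018).
So ∂z/∂x = −n_x/n_z = 0.05480 and ∂z/∂y = −n_y/n_z = 0.76204.
Unit vector along 165° is (sin 165°, cos 165°) = (0.2588, -0.9659).
Slope in that direction = a·(0.2588) + b·(-0.9659) = −0.72189.
Apparent dip = arctan|0.72189| = 35.83° (true dip is 37.4°, so apparent ≤ true as expected).

35.83°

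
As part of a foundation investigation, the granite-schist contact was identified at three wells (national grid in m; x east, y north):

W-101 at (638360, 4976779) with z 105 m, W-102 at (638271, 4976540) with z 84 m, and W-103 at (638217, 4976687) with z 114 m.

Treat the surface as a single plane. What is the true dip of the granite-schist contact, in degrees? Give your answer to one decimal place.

12.1°

Two edge vectors: W-101→W-102 = (-89, -239, -21), W-101→W-103 = (-143, -92, 9).
Normal n = (W-101→W-102) × (W-101→W-103) = (-4083, 3804, -25989).
So ∂z/∂x = −n_x/n_z = −0.15710 and ∂z/∂y = −n_y/n_z = 0.14637.
Gradient magnitude |∇z| = √(a² + b²) = √(0.02468 + 0.02142) = 0.21472.
True dip = arctan(0.21472) = 12.1°, dipping toward SE (azimuth ≈ 133°).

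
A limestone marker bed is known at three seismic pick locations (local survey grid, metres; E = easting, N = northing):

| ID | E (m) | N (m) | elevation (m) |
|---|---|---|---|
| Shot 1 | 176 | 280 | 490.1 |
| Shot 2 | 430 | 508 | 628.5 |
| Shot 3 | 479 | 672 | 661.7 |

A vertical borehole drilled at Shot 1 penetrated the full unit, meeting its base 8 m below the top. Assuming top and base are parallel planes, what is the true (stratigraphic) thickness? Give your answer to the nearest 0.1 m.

7.2 m

Two edge vectors: Shot 1→Shot 2 = (254, 228, 138.4), Shot 1→Shot 3 = (303, 392, 171.6).
Normal n = (Shot 1→Shot 2) × (Shot 1→Shot 3) = (-15128, -1651.2, 30484).
So ∂z/∂E = −n_x/n_z = 0.49626 and ∂z/∂N = −n_y/n_z = 0.05417.
|∇z| = √(a²+b²) = 0.49921, so dip δ = arctan(0.49921) = 26.53°.
True thickness = vertical thickness × cos δ = 8 × cos 26.53° = 7.2 m.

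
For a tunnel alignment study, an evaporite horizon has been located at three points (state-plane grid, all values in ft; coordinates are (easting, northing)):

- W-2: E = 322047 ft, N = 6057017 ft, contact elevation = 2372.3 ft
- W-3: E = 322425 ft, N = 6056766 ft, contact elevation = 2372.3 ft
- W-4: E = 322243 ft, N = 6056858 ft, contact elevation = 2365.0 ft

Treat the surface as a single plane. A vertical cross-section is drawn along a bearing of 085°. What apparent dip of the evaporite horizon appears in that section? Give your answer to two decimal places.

Two edge vectors: W-2→W-3 = (378, -251, 0), W-2→W-4 = (196, -159, -7.3).
Normal n = (W-2→W-3) × (W-2→W-4) = (1832.3, 2759.4, -10906).
So ∂z/∂E = −n_x/n_z = 0.16801 and ∂z/∂N = −n_y/n_z = 0.25302.
Unit vector along 085° is (sin 85°, cos 85°) = (0.9962, 0.0872).
Slope in that direction = a·(0.9962) + b·(0.0872) = 0.18942.
Apparent dip = arctan|0.18942| = 10.73° (true dip is 16.9°, so apparent ≤ true as expected).

10.73°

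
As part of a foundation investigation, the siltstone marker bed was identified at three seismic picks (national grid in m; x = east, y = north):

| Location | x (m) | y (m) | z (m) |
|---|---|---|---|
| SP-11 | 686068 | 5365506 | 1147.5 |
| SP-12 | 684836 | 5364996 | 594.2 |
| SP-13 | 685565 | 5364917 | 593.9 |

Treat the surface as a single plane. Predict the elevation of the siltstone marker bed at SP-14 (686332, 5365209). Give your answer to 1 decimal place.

916.4 m

Let the plane be z = a·x + b·y + c.
SP-12−SP-11: −1232a − 510b = −553.3;  SP-13−SP-11: −503a − 589b = −553.6.
Solving gives a = 0.092850200, b = 0.860605008.
Then c = 1147.5 − a·686068 − b·5365506 = −4680135.38.
At (686332, 5365209): z = 63726.1 + 4617325.7 − 4680135.38 = 916.4 m.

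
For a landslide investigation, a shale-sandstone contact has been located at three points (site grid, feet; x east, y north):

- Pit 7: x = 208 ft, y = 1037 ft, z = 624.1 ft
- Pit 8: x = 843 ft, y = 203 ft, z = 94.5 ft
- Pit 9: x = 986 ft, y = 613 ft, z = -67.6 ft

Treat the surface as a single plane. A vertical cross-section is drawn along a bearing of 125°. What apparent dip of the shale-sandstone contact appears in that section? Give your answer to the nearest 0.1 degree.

Let the plane be z = a·x + b·y + c.
Pit 8−Pit 7: 635a − 834b = −529.6;  Pit 9−Pit 7: 778a − 424b = −691.7.
Solving gives a = −0.92813, b = −0.07165.
Unit vector along 125° is (sin 125°, cos 125°) = (0.8192, -0.5736).
Slope in that direction = a·(0.8192) + b·(-0.5736) = −0.71918.
Apparent dip = arctan|0.71918| = 35.7° (true dip is 43.0°, so apparent ≤ true as expected).

35.7°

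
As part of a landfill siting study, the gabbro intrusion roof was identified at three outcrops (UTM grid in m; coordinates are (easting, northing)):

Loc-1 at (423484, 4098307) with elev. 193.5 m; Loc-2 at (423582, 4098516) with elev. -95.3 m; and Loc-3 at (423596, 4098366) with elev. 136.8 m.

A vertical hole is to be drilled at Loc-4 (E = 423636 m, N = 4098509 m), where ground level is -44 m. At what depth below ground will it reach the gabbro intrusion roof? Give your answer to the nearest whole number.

25 m

Two edge vectors: Loc-1→Loc-2 = (98, 209, -288.8), Loc-1→Loc-3 = (112, 59, -56.7).
Normal n = (Loc-1→Loc-2) × (Loc-1→Loc-3) = (5188.9, -26789, -17626).
So ∂z/∂E = −n_x/n_z = 0.29438897 and ∂z/∂N = −n_y/n_z = −1.51985703.
Intercept c from Loc-1: 193.5 − 124669.02 + 6228840.70 = 6104365.18.
At (423636, 4098509): z_contact = 124713.8 − 6229147.7 + 6104365.18 = -68.8 m.
Depth below ground = -44 − (-68.8) = 25 m.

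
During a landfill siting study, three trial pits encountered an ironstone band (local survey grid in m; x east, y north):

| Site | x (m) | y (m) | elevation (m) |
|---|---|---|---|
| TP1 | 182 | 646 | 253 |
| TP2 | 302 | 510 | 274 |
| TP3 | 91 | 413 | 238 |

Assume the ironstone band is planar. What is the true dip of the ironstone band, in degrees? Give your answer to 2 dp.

Two edge vectors: TP1→TP2 = (120, -136, 21), TP1→TP3 = (-91, -233, -15).
Normal n = (TP1→TP2) × (TP1→TP3) = (6933, -111, -40336).
So ∂z/∂x = −n_x/n_z = 0.17188 and ∂z/∂y = −n_y/n_z = −0.00275.
Gradient magnitude |∇z| = √(a² + b²) = √(0.02954 + 0.00001) = 0.17190.
True dip = arctan(0.17190) = 9.75°, dipping toward W (azimuth ≈ 271°).

9.75°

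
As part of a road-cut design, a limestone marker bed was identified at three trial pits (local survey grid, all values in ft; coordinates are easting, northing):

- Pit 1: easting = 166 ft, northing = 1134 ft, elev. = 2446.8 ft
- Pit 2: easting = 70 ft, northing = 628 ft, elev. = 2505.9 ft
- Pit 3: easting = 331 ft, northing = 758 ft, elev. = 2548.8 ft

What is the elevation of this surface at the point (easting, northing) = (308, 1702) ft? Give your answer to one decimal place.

2388.9 ft

Let the plane be z = a·easting + b·northing + c.
Pit 2−Pit 1: −96a − 506b = 59.1;  Pit 3−Pit 1: 165a − 376b = 102.
Solving gives a = 0.245768, b = −0.163426.
Then c = 2446.8 − a·166 − b·1134 = 2591.33.
At (308, 1702): z = 75.7 − 278.2 + 2591.33 = 2388.9 ft.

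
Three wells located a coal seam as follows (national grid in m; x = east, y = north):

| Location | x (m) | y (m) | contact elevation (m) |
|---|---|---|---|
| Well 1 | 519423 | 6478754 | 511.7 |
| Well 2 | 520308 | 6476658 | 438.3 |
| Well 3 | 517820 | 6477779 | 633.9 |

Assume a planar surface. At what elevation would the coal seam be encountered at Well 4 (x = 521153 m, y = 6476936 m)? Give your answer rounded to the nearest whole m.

Let the plane be z = a·x + b·y + c.
Well 2−Well 1: 885a − 2096b = −73.4;  Well 3−Well 1: −1603a − 975b = 122.2.
Solving gives a = −0.07760232, b = 0.00225284.
Then c = 511.7 − a·519423 − b·6478754 = 26224.55.
At (521153, 6476936): z = −40442.7 + 14591.5 + 26224.55 = 373.4 m.

373 m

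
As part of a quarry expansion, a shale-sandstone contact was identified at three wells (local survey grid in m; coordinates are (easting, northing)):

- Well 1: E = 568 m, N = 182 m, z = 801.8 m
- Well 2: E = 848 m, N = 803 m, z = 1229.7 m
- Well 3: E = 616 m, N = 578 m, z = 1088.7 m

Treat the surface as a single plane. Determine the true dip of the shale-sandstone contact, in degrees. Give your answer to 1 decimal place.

Two edge vectors: Well 1→Well 2 = (280, 621, 427.9), Well 1→Well 3 = (48, 396, 286.9).
Normal n = (Well 1→Well 2) × (Well 1→Well 3) = (8716.5, -59792.8, 81072).
So ∂z/∂E = −n_x/n_z = −0.10752 and ∂z/∂N = −n_y/n_z = 0.73753.
Gradient magnitude |∇z| = √(a² + b²) = √(0.01156 + 0.54395) = 0.74532.
True dip = arctan(0.74532) = 36.7°, dipping toward S (azimuth ≈ 172°).

36.7°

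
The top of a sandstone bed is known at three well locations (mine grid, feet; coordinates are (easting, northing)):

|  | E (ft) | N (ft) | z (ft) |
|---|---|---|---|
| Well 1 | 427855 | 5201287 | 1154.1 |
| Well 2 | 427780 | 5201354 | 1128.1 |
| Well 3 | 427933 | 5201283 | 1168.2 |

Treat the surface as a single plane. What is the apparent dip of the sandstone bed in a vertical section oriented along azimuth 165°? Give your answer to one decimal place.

13.2°

Let the plane be z = a·E + b·N + c.
Well 2−Well 1: −75a + 67b = −26;  Well 3−Well 1: 78a − 4b = 14.1.
Solving gives a = 0.17067, b = −0.19702.
Unit vector along 165° is (sin 165°, cos 165°) = (0.2588, -0.9659).
Slope in that direction = a·(0.2588) + b·(-0.9659) = 0.23447.
Apparent dip = arctan|0.23447| = 13.2° (true dip is 14.6°, so apparent ≤ true as expected).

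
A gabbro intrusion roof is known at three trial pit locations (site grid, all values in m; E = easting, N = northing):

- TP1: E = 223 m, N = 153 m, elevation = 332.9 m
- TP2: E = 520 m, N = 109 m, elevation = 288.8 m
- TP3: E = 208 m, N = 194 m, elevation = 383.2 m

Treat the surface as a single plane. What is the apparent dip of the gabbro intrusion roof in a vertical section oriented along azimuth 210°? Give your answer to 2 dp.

Let the plane be z = a·E + b·N + c.
TP2−TP1: 297a − 44b = −44.1;  TP3−TP1: −15a + 41b = 50.3.
Solving gives a = 0.03517, b = 1.23970.
Unit vector along 210° is (sin 210°, cos 210°) = (-0.5000, -0.8660).
Slope in that direction = a·(-0.5000) + b·(-0.8660) = −1.09120.
Apparent dip = arctan|1.09120| = 47.50° (true dip is 51.1°, so apparent ≤ true as expected).

47.50°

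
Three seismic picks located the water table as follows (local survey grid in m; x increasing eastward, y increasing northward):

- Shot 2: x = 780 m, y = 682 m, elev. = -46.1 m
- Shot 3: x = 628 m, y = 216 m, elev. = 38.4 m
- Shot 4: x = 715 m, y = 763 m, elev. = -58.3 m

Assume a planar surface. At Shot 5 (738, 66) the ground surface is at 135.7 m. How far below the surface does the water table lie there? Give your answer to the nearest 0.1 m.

74.4 m

Two edge vectors: Shot 2→Shot 3 = (-152, -466, 84.5), Shot 2→Shot 4 = (-65, 81, -12.2).
Normal n = (Shot 2→Shot 3) × (Shot 2→Shot 4) = (-1159.3, -7346.9, -42602).
So ∂z/∂x = −n_x/n_z = −0.02721 and ∂z/∂y = −n_y/n_z = −0.17245.
Intercept c from Shot 2: -46.1 + 21.23 + 117.61 = 92.74.
At (738, 66): z_contact = −20.08 − 11.38 + 92.74 = 61.27 m.
Depth below ground = 135.7 − 61.27 = 74.4 m.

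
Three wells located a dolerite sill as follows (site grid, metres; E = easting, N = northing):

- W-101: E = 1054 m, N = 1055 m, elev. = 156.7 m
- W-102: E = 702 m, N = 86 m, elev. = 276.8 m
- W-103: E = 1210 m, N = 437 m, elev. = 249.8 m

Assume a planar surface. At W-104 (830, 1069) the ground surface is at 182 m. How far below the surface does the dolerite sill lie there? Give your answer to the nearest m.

37 m

Two edge vectors: W-101→W-102 = (-352, -969, 120.1), W-101→W-103 = (156, -618, 93.1).
Normal n = (W-101→W-102) × (W-101→W-103) = (-15992.1, 51506.8, 368700).
So ∂z/∂E = −n_x/n_z = 0.04337 and ∂z/∂N = −n_y/n_z = −0.13970.
Intercept c from W-101: 156.7 − 45.72 + 147.38 = 258.37.
At (830, 1069): z_contact = 36.0 − 149.3 + 258.37 = 145.0 m.
Depth below ground = 182 − 145.0 = 37 m.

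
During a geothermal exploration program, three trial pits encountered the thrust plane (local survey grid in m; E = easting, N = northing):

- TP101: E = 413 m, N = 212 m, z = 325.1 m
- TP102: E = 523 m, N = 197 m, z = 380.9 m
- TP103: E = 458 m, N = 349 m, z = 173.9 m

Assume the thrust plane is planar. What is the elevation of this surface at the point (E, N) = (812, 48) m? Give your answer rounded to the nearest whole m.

Two edge vectors: TP101→TP102 = (110, -15, 55.8), TP101→TP103 = (45, 137, -151.2).
Normal n = (TP101→TP102) × (TP101→TP103) = (-5376.6, 19143, 15745).
So ∂z/∂E = −n_x/n_z = 0.34148 and ∂z/∂N = −n_y/n_z = −1.21581.
Intercept c from TP101: 325.1 − 141.03 + 257.75 = 441.82.
At (812, 48): z = 277.3 − 58.4 + 441.82 = 660.7 m.

661 m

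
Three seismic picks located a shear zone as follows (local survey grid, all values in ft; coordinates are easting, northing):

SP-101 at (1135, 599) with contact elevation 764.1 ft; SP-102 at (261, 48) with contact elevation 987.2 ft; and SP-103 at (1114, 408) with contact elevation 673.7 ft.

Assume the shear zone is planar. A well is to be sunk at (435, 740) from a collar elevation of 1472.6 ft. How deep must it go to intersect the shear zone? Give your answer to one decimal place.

216.1 ft

Two edge vectors: SP-101→SP-102 = (-874, -551, 223.1), SP-101→SP-103 = (-21, -191, -90.4).
Normal n = (SP-101→SP-102) × (SP-101→SP-103) = (92422.5, -83694.7, 155363).
So ∂z/∂easting = −n_x/n_z = −0.594881 and ∂z/∂northing = −n_y/n_z = 0.538704.
Intercept c from SP-101: 764.1 + 675.19 − 322.68 = 1116.61.
At (435, 740): z_contact = −258.77 + 398.64 + 1116.61 = 1256.47 ft.
Depth below ground = 1472.6 − 1256.47 = 216.1 ft.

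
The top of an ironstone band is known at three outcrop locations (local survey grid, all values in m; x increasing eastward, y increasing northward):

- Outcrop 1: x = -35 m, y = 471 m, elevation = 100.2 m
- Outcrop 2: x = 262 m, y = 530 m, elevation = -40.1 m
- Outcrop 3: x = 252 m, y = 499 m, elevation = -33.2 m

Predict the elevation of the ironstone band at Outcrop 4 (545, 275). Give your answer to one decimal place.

Two edge vectors: Outcrop 1→Outcrop 2 = (297, 59, -140.3), Outcrop 1→Outcrop 3 = (287, 28, -133.4).
Normal n = (Outcrop 1→Outcrop 2) × (Outcrop 1→Outcrop 3) = (-3942.2, -646.3, -8617).
So ∂z/∂x = −n_x/n_z = −0.45749 and ∂z/∂y = −n_y/n_z = −0.07500.
Intercept c from Outcrop 1: 100.2 − 16.01 + 35.33 = 119.51.
At (545, 275): z = −249.3 − 20.6 + 119.51 = -150.4 m.

-150.4 m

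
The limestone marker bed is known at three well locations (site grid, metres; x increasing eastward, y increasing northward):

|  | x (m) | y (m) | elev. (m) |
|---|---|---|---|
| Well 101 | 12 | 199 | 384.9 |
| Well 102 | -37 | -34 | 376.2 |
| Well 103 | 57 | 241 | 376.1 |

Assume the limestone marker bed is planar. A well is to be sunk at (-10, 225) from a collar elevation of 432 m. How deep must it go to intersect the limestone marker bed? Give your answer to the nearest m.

Let the plane be z = a·x + b·y + c.
Well 102−Well 101: −49a − 233b = −8.7;  Well 103−Well 101: 45a + 42b = −8.8.
Solving gives a = −0.28667, b = 0.09763.
Then c = 384.9 − a·12 − b·199 = 368.91.
At (-10, 225): z_contact = 2.9 + 22.0 + 368.91 = 393.7 m.
Depth below ground = 432 − 393.7 = 38 m.

38 m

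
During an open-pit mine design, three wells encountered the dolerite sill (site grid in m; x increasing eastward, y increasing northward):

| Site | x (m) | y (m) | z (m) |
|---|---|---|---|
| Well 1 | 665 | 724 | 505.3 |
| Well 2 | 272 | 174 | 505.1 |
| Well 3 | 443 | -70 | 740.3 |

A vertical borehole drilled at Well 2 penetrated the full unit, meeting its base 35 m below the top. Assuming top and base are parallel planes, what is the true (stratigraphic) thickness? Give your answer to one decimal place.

26.8 m

Two edge vectors: Well 1→Well 2 = (-393, -550, -0.2), Well 1→Well 3 = (-222, -794, 235).
Normal n = (Well 1→Well 2) × (Well 1→Well 3) = (-129408.8, 92399.4, 189942).
So ∂z/∂x = −n_x/n_z = 0.68131 and ∂z/∂y = −n_y/n_z = −0.48646.
|∇z| = √(a²+b²) = 0.83715, so dip δ = arctan(0.83715) = 39.93°.
True thickness = vertical thickness × cos δ = 35 × cos 39.93° = 26.8 m.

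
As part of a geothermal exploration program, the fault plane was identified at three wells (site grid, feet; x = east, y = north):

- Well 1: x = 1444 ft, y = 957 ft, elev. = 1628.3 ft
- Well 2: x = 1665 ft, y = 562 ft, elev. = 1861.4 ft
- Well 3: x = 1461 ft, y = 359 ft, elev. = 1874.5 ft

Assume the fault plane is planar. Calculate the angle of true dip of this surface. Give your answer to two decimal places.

Two edge vectors: Well 1→Well 2 = (221, -395, 233.1), Well 1→Well 3 = (17, -598, 246.2).
Normal n = (Well 1→Well 2) × (Well 1→Well 3) = (42144.8, -50447.5, -125443).
So ∂z/∂x = −n_x/n_z = 0.33597 and ∂z/∂y = −n_y/n_z = −0.40215.
Gradient magnitude |∇z| = √(a² + b²) = √(0.11287 + 0.16173) = 0.52403.
True dip = arctan(0.52403) = 27.66°, dipping toward NW (azimuth ≈ 320°).

27.66°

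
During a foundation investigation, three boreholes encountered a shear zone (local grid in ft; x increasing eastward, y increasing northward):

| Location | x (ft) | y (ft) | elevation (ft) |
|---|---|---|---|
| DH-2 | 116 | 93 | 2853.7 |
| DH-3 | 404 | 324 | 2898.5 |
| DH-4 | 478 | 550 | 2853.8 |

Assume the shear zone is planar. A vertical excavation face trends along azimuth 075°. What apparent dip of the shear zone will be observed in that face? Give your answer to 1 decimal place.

Let the plane be z = a·x + b·y + c.
DH-3−DH-2: 288a + 231b = 44.8;  DH-4−DH-2: 362a + 457b = 0.1.
Solving gives a = 0.42611, b = −0.33731.
Unit vector along 075° is (sin 75°, cos 75°) = (0.9659, 0.2588).
Slope in that direction = a·(0.9659) + b·(0.2588) = 0.32428.
Apparent dip = arctan|0.32428| = 18.0° (true dip is 28.5°, so apparent ≤ true as expected).

18.0°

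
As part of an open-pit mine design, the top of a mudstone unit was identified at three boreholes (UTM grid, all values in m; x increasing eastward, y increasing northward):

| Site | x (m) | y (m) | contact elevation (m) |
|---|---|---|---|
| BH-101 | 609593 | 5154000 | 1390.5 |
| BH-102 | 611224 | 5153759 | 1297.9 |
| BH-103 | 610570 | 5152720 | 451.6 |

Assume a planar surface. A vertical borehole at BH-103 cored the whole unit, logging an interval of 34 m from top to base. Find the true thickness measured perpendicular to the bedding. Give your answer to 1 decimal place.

26.8 m

Two edge vectors: BH-101→BH-102 = (1631, -241, -92.6), BH-101→BH-103 = (977, -1280, -938.9).
Normal n = (BH-101→BH-102) × (BH-101→BH-103) = (107746.9, 1440875.7, -1852223).
So ∂z/∂x = −n_x/n_z = 0.05817 and ∂z/∂y = −n_y/n_z = 0.77792.
|∇z| = √(a²+b²) = 0.78009, so dip δ = arctan(0.78009) = 37.96°.
True thickness = vertical thickness × cos δ = 34 × cos 37.96° = 26.8 m.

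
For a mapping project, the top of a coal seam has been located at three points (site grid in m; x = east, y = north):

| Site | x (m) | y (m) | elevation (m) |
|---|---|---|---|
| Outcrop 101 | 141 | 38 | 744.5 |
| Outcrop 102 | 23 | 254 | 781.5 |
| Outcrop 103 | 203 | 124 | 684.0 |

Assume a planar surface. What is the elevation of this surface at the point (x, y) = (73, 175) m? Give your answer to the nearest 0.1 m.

Two edge vectors: Outcrop 101→Outcrop 102 = (-118, 216, 37), Outcrop 101→Outcrop 103 = (62, 86, -60.5).
Normal n = (Outcrop 101→Outcrop 102) × (Outcrop 101→Outcrop 103) = (-16250, -4845, -23540).
So ∂z/∂x = −n_x/n_z = −0.69031 and ∂z/∂y = −n_y/n_z = −0.20582.
Intercept c from Outcrop 101: 744.5 + 97.33 + 7.82 = 849.66.
At (73, 175): z = −50.4 − 36.0 + 849.66 = 763.2 m.

763.2 m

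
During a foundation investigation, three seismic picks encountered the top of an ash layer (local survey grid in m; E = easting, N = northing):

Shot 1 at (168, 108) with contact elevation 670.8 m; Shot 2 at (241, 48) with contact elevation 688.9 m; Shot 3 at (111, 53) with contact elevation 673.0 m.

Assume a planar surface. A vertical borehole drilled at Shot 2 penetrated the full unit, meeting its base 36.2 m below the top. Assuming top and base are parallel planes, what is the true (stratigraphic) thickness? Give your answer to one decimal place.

35.5 m

Let the plane be z = a·E + b·N + c.
Shot 2−Shot 1: 73a − 60b = 18.1;  Shot 3−Shot 1: −57a − 55b = 2.2.
Solving gives a = 0.11614, b = −0.16036.
|∇z| = √(a²+b²) = 0.19800, so dip δ = arctan(0.19800) = 11.20°.
True thickness = vertical thickness × cos δ = 36.2 × cos 11.20° = 35.5 m.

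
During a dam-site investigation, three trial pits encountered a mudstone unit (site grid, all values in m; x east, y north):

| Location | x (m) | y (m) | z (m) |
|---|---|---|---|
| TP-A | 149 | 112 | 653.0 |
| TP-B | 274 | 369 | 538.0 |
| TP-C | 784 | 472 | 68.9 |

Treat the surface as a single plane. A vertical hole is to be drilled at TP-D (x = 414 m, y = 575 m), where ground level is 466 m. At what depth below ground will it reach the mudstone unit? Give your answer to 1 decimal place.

56.8 m

Let the plane be z = a·x + b·y + c.
TP-B−TP-A: 125a + 257b = −115;  TP-C−TP-A: 635a + 360b = −584.1.
Solving gives a = −0.91978, b = −0.00011.
Then c = 653 − a·149 − b·112 = 790.06.
At (414, 575): z_contact = −380.79 − 0.06 + 790.06 = 409.21 m.
Depth below ground = 466 − 409.21 = 56.8 m.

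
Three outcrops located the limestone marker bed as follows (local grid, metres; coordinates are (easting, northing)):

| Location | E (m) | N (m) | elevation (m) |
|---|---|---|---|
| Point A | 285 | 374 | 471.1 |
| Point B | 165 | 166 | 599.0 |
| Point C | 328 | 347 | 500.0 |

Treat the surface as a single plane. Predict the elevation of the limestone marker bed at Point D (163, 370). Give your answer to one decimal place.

Let the plane be z = a·E + b·N + c.
Point B−Point A: −120a − 208b = 127.9;  Point C−Point A: 43a − 27b = 28.9.
Solving gives a = 0.20994, b = −0.73602.
Then c = 471.1 − a·285 − b·374 = 686.54.
At (163, 370): z = 34.2 − 272.3 + 686.54 = 448.4 m.

448.4 m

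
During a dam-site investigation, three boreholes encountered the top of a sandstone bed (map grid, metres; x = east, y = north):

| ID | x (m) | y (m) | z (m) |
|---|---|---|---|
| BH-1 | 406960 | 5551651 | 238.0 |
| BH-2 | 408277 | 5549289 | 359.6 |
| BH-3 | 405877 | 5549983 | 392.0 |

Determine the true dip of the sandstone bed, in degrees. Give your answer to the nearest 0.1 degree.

4.5°

Let the plane be z = a·x + b·y + c.
BH-2−BH-1: 1317a − 2362b = 121.6;  BH-3−BH-1: −1083a − 1668b = 154.
Solving gives a = −0.03384, b = −0.07035.
Gradient magnitude |∇z| = √(a² + b²) = √(0.00115 + 0.00495) = 0.07807.
True dip = arctan(0.07807) = 4.5°, dipping toward NNE (azimuth ≈ 026°).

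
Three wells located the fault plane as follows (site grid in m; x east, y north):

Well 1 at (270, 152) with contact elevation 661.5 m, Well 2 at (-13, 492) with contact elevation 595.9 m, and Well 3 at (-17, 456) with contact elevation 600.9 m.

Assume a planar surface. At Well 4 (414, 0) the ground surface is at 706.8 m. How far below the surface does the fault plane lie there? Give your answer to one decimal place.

15.0 m

Let the plane be z = a·x + b·y + c.
Well 2−Well 1: −283a + 340b = −65.6;  Well 3−Well 1: −287a + 304b = −60.6.
Solving gives a = 0.05729, b = −0.14525.
Then c = 661.5 − a·270 − b·152 = 668.11.
At (414, 0): z_contact = 23.72 + 0.00 + 668.11 = 691.83 m.
Depth below ground = 706.8 − 691.83 = 15.0 m.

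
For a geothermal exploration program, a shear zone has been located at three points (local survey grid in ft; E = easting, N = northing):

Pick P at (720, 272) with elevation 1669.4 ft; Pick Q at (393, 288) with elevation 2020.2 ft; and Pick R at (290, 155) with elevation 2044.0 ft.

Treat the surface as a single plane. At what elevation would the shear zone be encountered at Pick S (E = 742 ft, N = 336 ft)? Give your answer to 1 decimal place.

1686.7 ft

Two edge vectors: Pick P→Pick Q = (-327, 16, 350.8), Pick P→Pick R = (-430, -117, 374.6).
Normal n = (Pick P→Pick Q) × (Pick P→Pick R) = (47037.2, -28349.8, 45139).
So ∂z/∂E = −n_x/n_z = −1.04205 and ∂z/∂N = −n_y/n_z = 0.62806.
Intercept c from Pick P: 1669.4 + 750.28 − 170.83 = 2248.85.
At (742, 336): z = −773.2 + 211.0 + 2248.85 = 1686.7 ft.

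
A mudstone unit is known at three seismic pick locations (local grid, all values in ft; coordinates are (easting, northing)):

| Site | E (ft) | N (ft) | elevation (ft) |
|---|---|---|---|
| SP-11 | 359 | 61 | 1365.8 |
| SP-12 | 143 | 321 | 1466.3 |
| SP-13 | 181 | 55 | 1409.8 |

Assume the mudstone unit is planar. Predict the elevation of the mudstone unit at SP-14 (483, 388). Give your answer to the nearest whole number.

Two edge vectors: SP-11→SP-12 = (-216, 260, 100.5), SP-11→SP-13 = (-178, -6, 44).
Normal n = (SP-11→SP-12) × (SP-11→SP-13) = (12043, -8385, 47576).
So ∂z/∂E = −n_x/n_z = −0.25313 and ∂z/∂N = −n_y/n_z = 0.17624.
Intercept c from SP-11: 1365.8 + 90.87 − 10.75 = 1445.92.
At (483, 388): z = −122.3 + 68.4 + 1445.92 = 1392.0 ft.

1392 ft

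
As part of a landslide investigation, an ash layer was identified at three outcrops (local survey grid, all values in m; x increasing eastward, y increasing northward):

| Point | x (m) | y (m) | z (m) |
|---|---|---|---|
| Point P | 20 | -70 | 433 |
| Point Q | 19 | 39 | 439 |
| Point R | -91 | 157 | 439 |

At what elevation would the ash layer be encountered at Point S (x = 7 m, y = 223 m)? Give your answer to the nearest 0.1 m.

Two edge vectors: Point P→Point Q = (-1, 109, 6), Point P→Point R = (-111, 227, 6).
Normal n = (Point P→Point Q) × (Point P→Point R) = (-708, -660, 11872).
So ∂z/∂x = −n_x/n_z = 0.05964 and ∂z/∂y = −n_y/n_z = 0.05559.
Intercept c from Point P: 433 − 1.19 + 3.89 = 435.70.
At (7, 223): z = 0.4 + 12.4 + 435.70 = 448.5 m.

448.5 m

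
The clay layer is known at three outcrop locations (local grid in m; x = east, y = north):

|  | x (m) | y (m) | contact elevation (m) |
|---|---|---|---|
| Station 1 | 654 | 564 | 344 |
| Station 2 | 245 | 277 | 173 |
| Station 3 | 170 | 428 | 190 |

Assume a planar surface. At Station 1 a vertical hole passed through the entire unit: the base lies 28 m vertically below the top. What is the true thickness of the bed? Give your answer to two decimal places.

26.46 m

Two edge vectors: Station 1→Station 2 = (-409, -287, -171), Station 1→Station 3 = (-484, -136, -154).
Normal n = (Station 1→Station 2) × (Station 1→Station 3) = (20942, 19778, -83284).
So ∂z/∂x = −n_x/n_z = 0.25145 and ∂z/∂y = −n_y/n_z = 0.23748.
|∇z| = √(a²+b²) = 0.34587, so dip δ = arctan(0.34587) = 19.08°.
True thickness = vertical thickness × cos δ = 28 × cos 19.08° = 26.46 m.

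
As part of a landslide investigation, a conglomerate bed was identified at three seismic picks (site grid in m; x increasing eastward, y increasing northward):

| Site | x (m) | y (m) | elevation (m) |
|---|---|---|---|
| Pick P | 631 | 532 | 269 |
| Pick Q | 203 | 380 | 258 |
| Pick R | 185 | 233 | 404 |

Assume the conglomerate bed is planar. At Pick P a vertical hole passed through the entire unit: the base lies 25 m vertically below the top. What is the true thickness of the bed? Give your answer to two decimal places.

Two edge vectors: Pick P→Pick Q = (-428, -152, -11), Pick P→Pick R = (-446, -299, 135).
Normal n = (Pick P→Pick Q) × (Pick P→Pick R) = (-23809, 62686, 60180).
So ∂z/∂x = −n_x/n_z = 0.39563 and ∂z/∂y = −n_y/n_z = −1.04164.
|∇z| = √(a²+b²) = 1.11424, so dip δ = arctan(1.11424) = 48.09°.
True thickness = vertical thickness × cos δ = 25 × cos 48.09° = 16.70 m.

16.70 m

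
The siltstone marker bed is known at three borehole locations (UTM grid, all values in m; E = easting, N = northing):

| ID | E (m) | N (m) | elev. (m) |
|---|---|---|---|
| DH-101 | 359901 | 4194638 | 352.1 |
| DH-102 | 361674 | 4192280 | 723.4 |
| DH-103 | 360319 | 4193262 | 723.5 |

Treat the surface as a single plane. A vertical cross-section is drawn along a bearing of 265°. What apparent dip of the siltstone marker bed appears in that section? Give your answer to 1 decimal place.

Two edge vectors: DH-101→DH-102 = (1773, -2358, 371.3), DH-101→DH-103 = (418, -1376, 371.4).
Normal n = (DH-101→DH-102) × (DH-101→DH-103) = (-364852.4, -503288.8, -1454004).
So ∂z/∂E = −n_x/n_z = −0.25093 and ∂z/∂N = −n_y/n_z = −0.34614.
Unit vector along 265° is (sin 265°, cos 265°) = (-0.9962, -0.0872).
Slope in that direction = a·(-0.9962) + b·(-0.0872) = 0.28014.
Apparent dip = arctan|0.28014| = 15.6° (true dip is 23.1°, so apparent ≤ true as expected).

15.6°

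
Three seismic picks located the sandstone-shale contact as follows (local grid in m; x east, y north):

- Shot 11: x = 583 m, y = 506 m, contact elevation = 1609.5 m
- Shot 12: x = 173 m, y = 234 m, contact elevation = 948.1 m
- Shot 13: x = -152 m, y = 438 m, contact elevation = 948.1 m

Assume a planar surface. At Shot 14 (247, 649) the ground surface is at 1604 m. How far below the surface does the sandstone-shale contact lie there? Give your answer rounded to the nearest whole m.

Let the plane be z = a·x + b·y + c.
Shot 12−Shot 11: −410a − 272b = −661.4;  Shot 13−Shot 11: −735a − 68b = −661.4.
Solving gives a = 0.78427, b = 1.24945.
Then c = 1609.5 − a·583 − b·506 = 520.05.
At (247, 649): z_contact = 193.7 + 810.9 + 520.05 = 1524.7 m.
Depth below ground = 1604 − 1524.7 = 79 m.

79 m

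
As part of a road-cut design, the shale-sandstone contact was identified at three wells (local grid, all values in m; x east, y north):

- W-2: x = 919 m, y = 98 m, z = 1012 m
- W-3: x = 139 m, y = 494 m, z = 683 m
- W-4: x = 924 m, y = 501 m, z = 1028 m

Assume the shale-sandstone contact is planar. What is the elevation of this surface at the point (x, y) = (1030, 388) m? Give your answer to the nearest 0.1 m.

1070.7 m

Two edge vectors: W-2→W-3 = (-780, 396, -329), W-2→W-4 = (5, 403, 16).
Normal n = (W-2→W-3) × (W-2→W-4) = (138923, 10835, -316320).
So ∂z/∂x = −n_x/n_z = 0.439185 and ∂z/∂y = −n_y/n_z = 0.034253.
Intercept c from W-2: 1012 − 403.61 − 3.36 = 605.03.
At (1030, 388): z = 452.4 + 13.3 + 605.03 = 1070.7 m.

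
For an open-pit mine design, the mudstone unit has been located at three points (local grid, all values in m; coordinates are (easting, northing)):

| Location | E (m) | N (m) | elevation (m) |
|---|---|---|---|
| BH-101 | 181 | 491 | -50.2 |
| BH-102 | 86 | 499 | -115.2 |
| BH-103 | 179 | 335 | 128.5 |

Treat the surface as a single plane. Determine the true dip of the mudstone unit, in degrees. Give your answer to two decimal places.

Two edge vectors: BH-101→BH-102 = (-95, 8, -65), BH-101→BH-103 = (-2, -156, 178.7).
Normal n = (BH-101→BH-102) × (BH-101→BH-103) = (-8710.4, 17106.5, 14836).
So ∂z/∂E = −n_x/n_z = 0.58711 and ∂z/∂N = −n_y/n_z = −1.15304.
Gradient magnitude |∇z| = √(a² + b²) = √(0.34470 + 1.32950) = 1.29391.
True dip = arctan(1.29391) = 52.30°, dipping toward NNW (azimuth ≈ 333°).

52.30°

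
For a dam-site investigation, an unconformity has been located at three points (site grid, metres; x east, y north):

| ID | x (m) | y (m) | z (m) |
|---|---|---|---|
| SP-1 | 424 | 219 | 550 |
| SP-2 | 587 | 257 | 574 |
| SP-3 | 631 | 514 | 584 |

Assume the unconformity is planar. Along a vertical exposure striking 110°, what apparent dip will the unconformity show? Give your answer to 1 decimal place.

7.4°

Two edge vectors: SP-1→SP-2 = (163, 38, 24), SP-1→SP-3 = (207, 295, 34).
Normal n = (SP-1→SP-2) × (SP-1→SP-3) = (-5788, -574, 40219).
So ∂z/∂x = −n_x/n_z = 0.14391 and ∂z/∂y = −n_y/n_z = 0.01427.
Unit vector along 110° is (sin 110°, cos 110°) = (0.9397, -0.3420).
Slope in that direction = a·(0.9397) + b·(-0.3420) = 0.13035.
Apparent dip = arctan|0.13035| = 7.4° (true dip is 8.2°, so apparent ≤ true as expected).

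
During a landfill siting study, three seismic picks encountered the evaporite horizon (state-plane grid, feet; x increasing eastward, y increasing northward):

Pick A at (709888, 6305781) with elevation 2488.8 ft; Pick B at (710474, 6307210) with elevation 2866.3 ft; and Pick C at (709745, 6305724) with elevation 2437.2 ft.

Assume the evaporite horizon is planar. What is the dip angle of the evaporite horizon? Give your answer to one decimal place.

18.6°

Two edge vectors: Pick A→Pick B = (586, 1429, 377.5), Pick A→Pick C = (-143, -57, -51.6).
Normal n = (Pick A→Pick B) × (Pick A→Pick C) = (-52218.9, -23744.9, 170945).
So ∂z/∂x = −n_x/n_z = 0.30547 and ∂z/∂y = −n_y/n_z = 0.13890.
Gradient magnitude |∇z| = √(a² + b²) = √(0.09331 + 0.01929) = 0.33557.
True dip = arctan(0.33557) = 18.6°, dipping toward WSW (azimuth ≈ 246°).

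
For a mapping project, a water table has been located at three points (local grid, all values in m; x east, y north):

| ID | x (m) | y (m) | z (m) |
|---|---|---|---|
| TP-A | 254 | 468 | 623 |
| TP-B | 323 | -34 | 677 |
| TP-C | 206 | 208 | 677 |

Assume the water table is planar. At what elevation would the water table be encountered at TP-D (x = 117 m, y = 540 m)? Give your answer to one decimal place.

654.8 m

Two edge vectors: TP-A→TP-B = (69, -502, 54), TP-A→TP-C = (-48, -260, 54).
Normal n = (TP-A→TP-B) × (TP-A→TP-C) = (-13068, -6318, -42036).
So ∂z/∂x = −n_x/n_z = −0.31088 and ∂z/∂y = −n_y/n_z = −0.15030.
Intercept c from TP-A: 623 + 78.96 + 70.34 = 772.30.
At (117, 540): z = −36.4 − 81.2 + 772.30 = 654.8 m.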